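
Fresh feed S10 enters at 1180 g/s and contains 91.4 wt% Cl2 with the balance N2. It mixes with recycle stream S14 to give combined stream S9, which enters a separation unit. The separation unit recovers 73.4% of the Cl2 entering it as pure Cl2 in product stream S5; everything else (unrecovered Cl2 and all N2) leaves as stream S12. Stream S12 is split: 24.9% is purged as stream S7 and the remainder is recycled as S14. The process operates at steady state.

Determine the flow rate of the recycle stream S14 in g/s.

N2 enters only via S10 and leaves only via the purge: 1180×0.086 = 0.249×(N2 in S12), and the separation unit passes all N2, so N2 in S9 = N2 in S12 = 407.55 g/s.
Cl2 in S9: m_A = 1180×0.914 + (1−0.249)·(1−0.734)·m_A, so m_A = 1078.5/0.8002 = 1347.8 g/s.
S12 = (1−0.734)×1347.8 + 407.55 = 766.05 g/s.
Recycle S14 = (1−0.249)×766.05 = 575.31 g/s.

575.3 g/s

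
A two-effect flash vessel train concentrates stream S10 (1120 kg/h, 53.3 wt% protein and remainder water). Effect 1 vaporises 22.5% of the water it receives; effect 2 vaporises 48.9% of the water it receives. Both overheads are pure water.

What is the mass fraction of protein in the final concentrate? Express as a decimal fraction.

water in feed = 1120×0.467 = 523.04 kg/h.
After stage 1: water left = (1−0.225)×523.04 = 405.36; stream total = 1002.3 kg/h.
After stage 2: water left = (1−0.489)×405.36 = 207.14; final concentrate = 804.1 kg/h.
protein fraction = 596.96/804.1 = 0.742.

0.742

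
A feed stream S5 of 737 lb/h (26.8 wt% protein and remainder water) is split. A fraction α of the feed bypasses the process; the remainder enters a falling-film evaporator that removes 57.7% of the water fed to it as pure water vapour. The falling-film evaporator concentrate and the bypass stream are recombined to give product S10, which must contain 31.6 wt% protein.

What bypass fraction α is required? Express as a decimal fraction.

All 737×0.268 = 197.52 lb/h of protein reaches S10, so S10 = 197.52/0.316 = 625.05 lb/h and vapour = 111.95 lb/h.
The evaporator receives (1−α)·737 of feed at 0.732 water and removes 0.577 of that water:
0.577×0.732×(1−α)×737 = 111.95
(1−α) = 111.95/311.28 = 0.3596;  α = 0.6404.

0.640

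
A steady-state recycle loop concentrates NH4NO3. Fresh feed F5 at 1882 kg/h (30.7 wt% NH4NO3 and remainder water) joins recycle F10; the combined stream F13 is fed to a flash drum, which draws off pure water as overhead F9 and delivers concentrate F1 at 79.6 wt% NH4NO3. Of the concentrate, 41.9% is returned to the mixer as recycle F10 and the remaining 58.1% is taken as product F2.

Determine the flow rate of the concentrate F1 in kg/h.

Overall NH4NO3 balance (none leaves overhead): NH4NO3 in fresh feed = NH4NO3 in product, i.e. 1882×0.307 = (1−0.419)·F1·0.796.
F1 = 577.77/(0.796×0.581) = 1249.3 kg/h.

1249 kg/h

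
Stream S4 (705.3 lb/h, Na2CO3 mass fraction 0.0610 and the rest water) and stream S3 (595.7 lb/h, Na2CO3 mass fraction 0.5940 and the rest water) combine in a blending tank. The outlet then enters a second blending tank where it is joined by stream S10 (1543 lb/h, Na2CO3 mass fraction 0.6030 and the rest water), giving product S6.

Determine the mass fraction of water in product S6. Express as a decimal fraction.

Overall, product flow = 2844 lb/h.
water in = 705.3×0.939 + 595.7×0.406 + 1543×0.397 = 1516.7 lb/h.
water fraction in S6 = 0.5333.

0.5333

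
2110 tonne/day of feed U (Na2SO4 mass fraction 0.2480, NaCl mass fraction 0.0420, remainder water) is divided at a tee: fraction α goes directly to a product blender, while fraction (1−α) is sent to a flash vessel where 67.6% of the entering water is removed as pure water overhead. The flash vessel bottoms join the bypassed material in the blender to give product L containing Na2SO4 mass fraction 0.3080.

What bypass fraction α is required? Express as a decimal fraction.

0.594

All 2110×0.248 = 523.28 tonne/day of Na2SO4 reaches L, so L = 523.28/0.308 = 1699 tonne/day and vapour = 411.04 tonne/day.
The evaporator receives (1−α)·2110 of feed at 0.710 water and removes 0.676 of that water:
0.676×0.710×(1−α)×2110 = 411.04
(1−α) = 411.04/1012.7 = 0.4059;  α = 0.5941.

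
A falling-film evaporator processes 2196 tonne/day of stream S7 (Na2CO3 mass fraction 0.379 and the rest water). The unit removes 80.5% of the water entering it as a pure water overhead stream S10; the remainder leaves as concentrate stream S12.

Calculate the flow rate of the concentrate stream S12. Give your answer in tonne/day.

1098 tonne/day

water entering = 2196×0.621 = 1363.7 tonne/day; overhead removed = 0.805×1363.7 = 1097.8 tonne/day.
Concentrate = 2196 − 1097.8 = 1098.2 tonne/day.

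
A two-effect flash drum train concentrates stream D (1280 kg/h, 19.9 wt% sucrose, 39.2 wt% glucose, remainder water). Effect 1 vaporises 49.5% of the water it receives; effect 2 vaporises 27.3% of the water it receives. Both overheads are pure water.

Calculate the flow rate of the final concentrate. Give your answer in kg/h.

water in feed = 1280×0.409 = 523.52 kg/h.
After stage 1: water left = (1−0.495)×523.52 = 264.38; stream total = 1020.9 kg/h.
After stage 2: water left = (1−0.273)×264.38 = 192.2; final concentrate = 948.68 kg/h.

948.7 kg/h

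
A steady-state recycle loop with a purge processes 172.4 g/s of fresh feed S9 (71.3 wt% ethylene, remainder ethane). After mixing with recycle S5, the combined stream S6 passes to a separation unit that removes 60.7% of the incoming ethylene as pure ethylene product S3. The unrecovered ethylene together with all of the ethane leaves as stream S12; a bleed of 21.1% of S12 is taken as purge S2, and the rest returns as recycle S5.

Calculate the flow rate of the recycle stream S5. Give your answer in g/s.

ethane enters only via S9 and leaves only via the purge: 172.4×0.287 = 0.211×(ethane in S12), and the separation unit passes all ethane, so ethane in S6 = ethane in S12 = 234.5 g/s.
ethylene in S6: m_A = 172.4×0.713 + (1−0.211)·(1−0.607)·m_A, so m_A = 122.92/0.6899 = 178.17 g/s.
S12 = (1−0.607)×178.17 + 234.5 = 304.52 g/s.
Recycle S5 = (1−0.211)×304.52 = 240.26 g/s.

240.3 g/s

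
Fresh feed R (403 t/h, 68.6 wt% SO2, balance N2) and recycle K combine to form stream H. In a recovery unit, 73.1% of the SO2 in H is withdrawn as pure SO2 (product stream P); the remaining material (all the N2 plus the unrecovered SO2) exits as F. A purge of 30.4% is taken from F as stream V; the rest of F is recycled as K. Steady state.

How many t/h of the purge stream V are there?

N2 enters only via R and leaves only via the purge: 403×0.314 = 0.304×(N2 in F), and the recovery unit passes all N2, so N2 in H = N2 in F = 416.26 t/h.
SO2 in H: m_A = 403×0.686 + (1−0.304)·(1−0.731)·m_A, so m_A = 276.46/0.8128 = 340.14 t/h.
F = (1−0.731)×340.14 + 416.26 = 507.75 t/h.
Purge V = 0.304×507.75 = 154.36 t/h.

154.4 t/h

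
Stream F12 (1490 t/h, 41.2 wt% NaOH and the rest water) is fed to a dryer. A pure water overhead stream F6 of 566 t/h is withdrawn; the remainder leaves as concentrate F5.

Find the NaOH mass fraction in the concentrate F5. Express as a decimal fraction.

NaOH is not removed: 1490×0.412 = 613.88 t/h of NaOH enters F5.
Concentrate = 1490 − 566 = 924 t/h.
Mass fraction = 613.88/924 = 0.6644.

0.6644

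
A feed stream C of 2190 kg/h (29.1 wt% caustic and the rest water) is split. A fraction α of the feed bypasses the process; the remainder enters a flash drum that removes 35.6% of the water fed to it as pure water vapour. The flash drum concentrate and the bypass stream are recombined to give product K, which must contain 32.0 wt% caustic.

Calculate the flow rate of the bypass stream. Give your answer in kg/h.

1404 kg/h

All 2190×0.291 = 637.29 kg/h of caustic reaches K, so K = 637.29/0.320 = 1991.5 kg/h and vapour = 198.47 kg/h.
The evaporator receives (1−α)·2190 of feed at 0.709 water and removes 0.356 of that water:
0.356×0.709×(1−α)×2190 = 198.47
(1−α) = 198.47/552.76 = 0.3590;  α = 0.6410.
Bypass flow = 0.6410×2190 = 1403.7 kg/h.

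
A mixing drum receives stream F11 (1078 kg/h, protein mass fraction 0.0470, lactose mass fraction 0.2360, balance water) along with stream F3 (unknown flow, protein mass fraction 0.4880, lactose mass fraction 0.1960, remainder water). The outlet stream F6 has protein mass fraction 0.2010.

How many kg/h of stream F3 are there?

578.4 kg/h

Let F3 be the unknown flow. Total out = 1078 + F3.
protein balance: 50.666 + 0.488·F3 = 0.201·(1078 + F3)
(0.488 − 0.201)·F3 = 0.201×1078 − 50.666 = 166.01
F3 = 166.01 / 0.287 = 578.44 kg/h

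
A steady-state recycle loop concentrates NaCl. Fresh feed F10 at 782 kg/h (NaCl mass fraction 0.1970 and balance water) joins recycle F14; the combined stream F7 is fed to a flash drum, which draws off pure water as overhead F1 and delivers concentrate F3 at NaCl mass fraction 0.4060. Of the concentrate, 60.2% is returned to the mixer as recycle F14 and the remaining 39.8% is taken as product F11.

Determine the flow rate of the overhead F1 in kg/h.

Overall NaCl balance (none leaves overhead): NaCl in fresh feed = NaCl in product, i.e. 782×0.197 = (1−0.602)·F3·0.406.
F3 = 154.05/(0.406×0.398) = 953.38 kg/h.
Recycle F14 = 0.602×953.38 = 573.93 kg/h.
Combined feed F7 = 782 + 573.93 = 1355.9 kg/h.
Overhead F1 = F7 − F3 = 1355.9 − 953.38 = 402.56 kg/h.

402.6 kg/h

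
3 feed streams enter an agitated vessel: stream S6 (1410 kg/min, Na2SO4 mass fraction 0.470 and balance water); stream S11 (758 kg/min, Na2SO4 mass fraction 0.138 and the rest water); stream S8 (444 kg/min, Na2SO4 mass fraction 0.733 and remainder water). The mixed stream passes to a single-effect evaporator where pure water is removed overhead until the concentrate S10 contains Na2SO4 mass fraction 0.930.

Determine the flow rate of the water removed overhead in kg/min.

1437 kg/min

Na2SO4 entering = 1410×0.470 + 758×0.138 + 444×0.733 = 1092.8 kg/min.
All Na2SO4 reports to S10, so S10 = 1092.8/0.930 = 1175 kg/min.
Total feed = 2612 kg/min; overhead = 2612 − 1175 = 1437 kg/min.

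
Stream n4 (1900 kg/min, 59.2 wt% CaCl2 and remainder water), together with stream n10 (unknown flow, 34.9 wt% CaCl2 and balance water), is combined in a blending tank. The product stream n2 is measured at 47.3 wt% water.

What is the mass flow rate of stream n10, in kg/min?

Let n10 be the unknown flow. Total out = 1900 + n10.
water balance: 775.2 + 0.651·n10 = 0.473·(1900 + n10)
(0.651 − 0.473)·n10 = 0.473×1900 − 775.2 = 123.5
n10 = 123.5 / 0.178 = 693.82 kg/min

693.8 kg/min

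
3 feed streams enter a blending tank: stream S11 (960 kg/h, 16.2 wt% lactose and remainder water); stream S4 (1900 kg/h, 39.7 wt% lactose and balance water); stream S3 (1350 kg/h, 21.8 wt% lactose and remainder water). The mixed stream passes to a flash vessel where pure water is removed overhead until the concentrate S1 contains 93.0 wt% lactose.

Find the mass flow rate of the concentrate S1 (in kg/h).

lactose entering = 960×0.162 + 1900×0.397 + 1350×0.218 = 1204.1 kg/h.
All lactose reports to S1, so S1 = 1204.1/0.930 = 1294.8 kg/h.

1295 kg/h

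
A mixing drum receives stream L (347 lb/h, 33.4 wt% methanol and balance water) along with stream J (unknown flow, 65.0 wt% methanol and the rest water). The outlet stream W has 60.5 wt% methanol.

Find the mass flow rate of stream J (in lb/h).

Let J be the unknown flow. Total out = 347 + J.
methanol balance: 115.9 + 0.650·J = 0.605·(347 + J)
(0.650 − 0.605)·J = 0.605×347 − 115.9 = 94.037
J = 94.037 / 0.045 = 2089.7 lb/h

2090 lb/h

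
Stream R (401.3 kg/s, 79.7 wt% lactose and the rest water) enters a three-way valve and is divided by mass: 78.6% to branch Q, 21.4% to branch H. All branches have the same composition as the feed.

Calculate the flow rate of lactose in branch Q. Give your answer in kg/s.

Branch Q total = 0.786×401.3 = 315.42 kg/s.
lactose in Q = 0.797×315.42 = 251.39 kg/s.

251.4 kg/s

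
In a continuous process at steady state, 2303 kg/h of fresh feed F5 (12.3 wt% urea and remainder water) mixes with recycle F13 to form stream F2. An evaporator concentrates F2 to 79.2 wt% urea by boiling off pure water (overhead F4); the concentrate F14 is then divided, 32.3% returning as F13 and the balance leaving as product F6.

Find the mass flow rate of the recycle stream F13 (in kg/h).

Overall urea balance (none leaves overhead): urea in fresh feed = urea in product, i.e. 2303×0.123 = (1−0.323)·F14·0.792.
F14 = 283.27/(0.792×0.677) = 528.31 kg/h.
Recycle F13 = 0.323×528.31 = 170.64 kg/h.

170.6 kg/h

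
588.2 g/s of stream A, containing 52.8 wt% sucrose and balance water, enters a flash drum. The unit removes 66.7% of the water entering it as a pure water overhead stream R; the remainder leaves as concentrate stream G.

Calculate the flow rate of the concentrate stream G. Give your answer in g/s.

403 g/s

water entering = 588.2×0.472 = 277.63 g/s; overhead removed = 0.667×277.63 = 185.18 g/s.
Concentrate = 588.2 − 185.18 = 403.02 g/s.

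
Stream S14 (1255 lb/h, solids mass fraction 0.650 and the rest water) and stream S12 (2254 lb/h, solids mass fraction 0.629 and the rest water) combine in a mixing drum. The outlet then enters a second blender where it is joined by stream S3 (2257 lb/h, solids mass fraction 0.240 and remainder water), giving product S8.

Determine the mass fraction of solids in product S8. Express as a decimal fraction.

Overall, product flow = 5766 lb/h.
solids in = 1255×0.650 + 2254×0.629 + 2257×0.240 = 2775.2 lb/h.
solids fraction in S8 = 0.481.

0.481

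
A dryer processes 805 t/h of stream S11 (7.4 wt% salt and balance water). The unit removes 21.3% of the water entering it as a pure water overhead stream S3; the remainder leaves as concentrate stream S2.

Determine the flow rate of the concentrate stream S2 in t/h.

water entering = 805×0.926 = 745.43 t/h; overhead removed = 0.213×745.43 = 158.78 t/h.
Concentrate = 805 − 158.78 = 646.22 t/h.

646.2 t/h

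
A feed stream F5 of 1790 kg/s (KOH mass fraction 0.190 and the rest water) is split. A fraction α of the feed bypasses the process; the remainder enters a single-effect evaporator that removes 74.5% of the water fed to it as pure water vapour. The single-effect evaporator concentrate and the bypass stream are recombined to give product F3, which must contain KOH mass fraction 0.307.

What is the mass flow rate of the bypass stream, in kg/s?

All 1790×0.190 = 340.1 kg/s of KOH reaches F3, so F3 = 340.1/0.307 = 1107.8 kg/s and vapour = 682.18 kg/s.
The evaporator receives (1−α)·1790 of feed at 0.810 water and removes 0.745 of that water:
0.745×0.810×(1−α)×1790 = 682.18
(1−α) = 682.18/1080.2 = 0.6315;  α = 0.3685.
Bypass flow = 0.3685×1790 = 659.53 kg/s.

659.5 kg/s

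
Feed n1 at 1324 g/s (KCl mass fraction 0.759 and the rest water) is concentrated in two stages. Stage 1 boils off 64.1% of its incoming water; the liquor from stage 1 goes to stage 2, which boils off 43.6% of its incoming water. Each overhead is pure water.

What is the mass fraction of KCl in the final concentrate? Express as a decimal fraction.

water in feed = 1324×0.241 = 319.08 g/s.
After stage 1: water left = (1−0.641)×319.08 = 114.55; stream total = 1119.5 g/s.
After stage 2: water left = (1−0.436)×114.55 = 64.607; final concentrate = 1069.5 g/s.
KCl fraction = 1004.9/1069.5 = 0.940.

0.940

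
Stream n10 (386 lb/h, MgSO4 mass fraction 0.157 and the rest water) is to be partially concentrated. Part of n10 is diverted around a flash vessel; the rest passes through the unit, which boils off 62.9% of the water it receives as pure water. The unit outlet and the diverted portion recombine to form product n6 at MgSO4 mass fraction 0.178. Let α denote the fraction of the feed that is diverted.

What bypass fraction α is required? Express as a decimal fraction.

All 386×0.157 = 60.602 lb/h of MgSO4 reaches n6, so n6 = 60.602/0.178 = 340.46 lb/h and vapour = 45.539 lb/h.
The evaporator receives (1−α)·386 of feed at 0.843 water and removes 0.629 of that water:
0.629×0.843×(1−α)×386 = 45.539
(1−α) = 45.539/204.68 = 0.2225;  α = 0.7775.

0.778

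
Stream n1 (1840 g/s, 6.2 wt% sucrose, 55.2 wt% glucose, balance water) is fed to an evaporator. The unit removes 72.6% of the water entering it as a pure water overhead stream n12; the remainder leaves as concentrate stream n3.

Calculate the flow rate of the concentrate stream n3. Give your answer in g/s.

1324 g/s

water entering = 1840×0.386 = 710.24 g/s; overhead removed = 0.726×710.24 = 515.63 g/s.
Concentrate = 1840 − 515.63 = 1324.4 g/s.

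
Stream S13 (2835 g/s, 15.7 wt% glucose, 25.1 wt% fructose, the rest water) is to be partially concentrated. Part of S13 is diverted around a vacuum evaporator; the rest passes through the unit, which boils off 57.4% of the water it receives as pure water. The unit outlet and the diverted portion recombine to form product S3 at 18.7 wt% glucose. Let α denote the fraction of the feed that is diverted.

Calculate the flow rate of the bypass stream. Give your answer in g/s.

All 2835×0.157 = 445.1 g/s of glucose reaches S3, so S3 = 445.1/0.187 = 2380.2 g/s and vapour = 454.81 g/s.
The evaporator receives (1−α)·2835 of feed at 0.592 water and removes 0.574 of that water:
0.574×0.592×(1−α)×2835 = 454.81
(1−α) = 454.81/963.36 = 0.4721;  α = 0.5279.
Bypass flow = 0.5279×2835 = 1496.6 g/s.

1497 g/s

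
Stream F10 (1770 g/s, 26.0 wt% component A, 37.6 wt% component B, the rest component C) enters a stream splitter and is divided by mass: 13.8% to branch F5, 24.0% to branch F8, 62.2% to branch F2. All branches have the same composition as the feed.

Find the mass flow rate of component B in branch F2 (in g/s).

414 g/s

Branch F2 total = 0.622×1770 = 1100.9 g/s.
component B in F2 = 0.376×1100.9 = 413.95 g/s.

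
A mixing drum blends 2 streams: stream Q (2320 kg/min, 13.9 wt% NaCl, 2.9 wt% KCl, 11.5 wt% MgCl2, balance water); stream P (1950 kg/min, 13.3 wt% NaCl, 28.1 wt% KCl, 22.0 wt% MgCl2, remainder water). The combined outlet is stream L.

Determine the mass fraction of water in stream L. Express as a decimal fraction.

0.5567

Total flow out = 2320 + 1950 = 4270 kg/min.
water in = 2320×0.717 + 1950×0.366 = 2377.1 kg/min.
water mass fraction in L = 2377.1/4270 = 0.5567.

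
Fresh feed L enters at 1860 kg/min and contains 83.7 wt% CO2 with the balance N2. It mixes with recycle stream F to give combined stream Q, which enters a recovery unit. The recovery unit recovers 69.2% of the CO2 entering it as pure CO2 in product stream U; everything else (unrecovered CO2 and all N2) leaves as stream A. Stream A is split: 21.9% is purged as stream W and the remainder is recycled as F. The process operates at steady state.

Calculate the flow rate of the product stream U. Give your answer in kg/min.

CO2 in Q: m_A = 1860×0.837 + (1−0.219)·(1−0.692)·m_A, so m_A = 1556.8/0.7595 = 2049.9 kg/min.
Product U = 0.692×2049.9 = 1418.5 kg/min.

1419 kg/min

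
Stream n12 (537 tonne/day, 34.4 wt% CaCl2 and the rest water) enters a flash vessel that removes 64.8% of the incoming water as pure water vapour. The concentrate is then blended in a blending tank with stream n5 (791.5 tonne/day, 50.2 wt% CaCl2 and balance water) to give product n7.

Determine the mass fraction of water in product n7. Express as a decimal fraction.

Vapour removed = 0.648×0.656×537 = 228.27 tonne/day; concentrate = 308.73 tonne/day.
water reaching the mixer = 124 (from concentrate) + 791.5×0.498 = 518.17 tonne/day.
Product flow = 308.73 + 791.5 = 1100.2 tonne/day; water fraction = 0.471.

0.471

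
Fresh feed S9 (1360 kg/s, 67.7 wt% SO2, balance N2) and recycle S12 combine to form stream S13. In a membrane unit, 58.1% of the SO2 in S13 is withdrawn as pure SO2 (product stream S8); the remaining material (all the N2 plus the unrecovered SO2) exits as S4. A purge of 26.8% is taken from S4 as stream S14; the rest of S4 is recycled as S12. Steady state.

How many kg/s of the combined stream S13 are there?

2967 kg/s

N2 enters only via S9 and leaves only via the purge: 1360×0.323 = 0.268×(N2 in S4), and the membrane unit passes all N2, so N2 in S13 = N2 in S4 = 1639.1 kg/s.
SO2 in S13: m_A = 1360×0.677 + (1−0.268)·(1−0.581)·m_A, so m_A = 920.72/0.6933 = 1328 kg/s.
S13 = 1328 + 1639.1 = 2967.1 kg/s.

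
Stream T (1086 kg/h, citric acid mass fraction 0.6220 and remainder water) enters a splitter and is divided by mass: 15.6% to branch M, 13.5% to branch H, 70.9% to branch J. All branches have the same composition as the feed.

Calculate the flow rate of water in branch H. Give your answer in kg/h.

Branch H total = 0.135×1086 = 146.61 kg/h.
water in H = 0.378×146.61 = 55.419 kg/h.

55.42 kg/h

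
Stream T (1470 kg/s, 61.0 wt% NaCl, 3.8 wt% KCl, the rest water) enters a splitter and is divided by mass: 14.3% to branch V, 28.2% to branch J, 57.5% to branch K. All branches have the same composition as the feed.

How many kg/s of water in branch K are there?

297.5 kg/s

Branch K total = 0.575×1470 = 845.25 kg/s.
water in K = 0.352×845.25 = 297.53 kg/s.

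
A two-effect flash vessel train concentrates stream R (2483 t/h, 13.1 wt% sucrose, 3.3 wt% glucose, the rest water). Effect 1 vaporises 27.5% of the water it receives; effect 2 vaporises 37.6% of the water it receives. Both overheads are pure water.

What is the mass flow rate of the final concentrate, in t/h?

water in feed = 2483×0.836 = 2075.8 t/h.
After stage 1: water left = (1−0.275)×2075.8 = 1504.9; stream total = 1912.2 t/h.
After stage 2: water left = (1−0.376)×1504.9 = 939.09; final concentrate = 1346.3 t/h.

1346 t/h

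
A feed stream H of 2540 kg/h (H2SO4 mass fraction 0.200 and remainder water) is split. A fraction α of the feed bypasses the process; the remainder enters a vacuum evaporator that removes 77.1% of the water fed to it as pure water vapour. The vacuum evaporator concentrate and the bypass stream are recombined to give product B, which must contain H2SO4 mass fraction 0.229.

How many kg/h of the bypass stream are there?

All 2540×0.200 = 508 kg/h of H2SO4 reaches B, so B = 508/0.229 = 2218.3 kg/h and vapour = 321.66 kg/h.
The evaporator receives (1−α)·2540 of feed at 0.800 water and removes 0.771 of that water:
0.771×0.800×(1−α)×2540 = 321.66
(1−α) = 321.66/1566.7 = 0.2053;  α = 0.7947.
Bypass flow = 0.7947×2540 = 2018.5 kg/h.

2019 kg/h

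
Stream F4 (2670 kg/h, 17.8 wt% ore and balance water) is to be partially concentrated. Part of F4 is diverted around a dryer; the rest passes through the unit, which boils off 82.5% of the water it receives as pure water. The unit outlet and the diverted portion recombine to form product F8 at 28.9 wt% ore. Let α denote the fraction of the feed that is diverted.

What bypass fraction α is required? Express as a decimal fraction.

All 2670×0.178 = 475.26 kg/h of ore reaches F8, so F8 = 475.26/0.289 = 1644.5 kg/h and vapour = 1025.5 kg/h.
The evaporator receives (1−α)·2670 of feed at 0.822 water and removes 0.825 of that water:
0.825×0.822×(1−α)×2670 = 1025.5
(1−α) = 1025.5/1810.7 = 0.5664;  α = 0.4336.

0.434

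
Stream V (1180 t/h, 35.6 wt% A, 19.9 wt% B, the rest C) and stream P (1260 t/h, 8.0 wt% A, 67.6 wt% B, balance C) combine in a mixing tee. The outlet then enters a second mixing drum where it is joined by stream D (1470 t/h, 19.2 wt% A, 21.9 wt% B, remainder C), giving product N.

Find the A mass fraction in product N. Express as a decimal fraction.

0.205

Overall, product flow = 3910 t/h.
A in = 1180×0.356 + 1260×0.080 + 1470×0.192 = 803.12 t/h.
A fraction in N = 0.205.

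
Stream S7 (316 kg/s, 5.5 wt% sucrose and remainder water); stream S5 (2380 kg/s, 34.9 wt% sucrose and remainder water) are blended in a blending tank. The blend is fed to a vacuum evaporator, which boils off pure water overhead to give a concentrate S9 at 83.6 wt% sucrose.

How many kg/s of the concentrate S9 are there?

1014 kg/s

sucrose entering = 316×0.055 + 2380×0.349 = 848 kg/s.
All sucrose reports to S9, so S9 = 848/0.836 = 1014.4 kg/s.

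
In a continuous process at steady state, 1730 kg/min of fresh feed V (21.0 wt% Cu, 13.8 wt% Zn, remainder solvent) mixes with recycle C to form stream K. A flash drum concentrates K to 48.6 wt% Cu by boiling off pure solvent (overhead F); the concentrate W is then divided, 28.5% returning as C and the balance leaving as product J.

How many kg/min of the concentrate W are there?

Overall Cu balance (none leaves overhead): Cu in fresh feed = Cu in product, i.e. 1730×0.210 = (1−0.285)·W·0.486.
W = 363.3/(0.486×0.715) = 1045.5 kg/min.

1045 kg/min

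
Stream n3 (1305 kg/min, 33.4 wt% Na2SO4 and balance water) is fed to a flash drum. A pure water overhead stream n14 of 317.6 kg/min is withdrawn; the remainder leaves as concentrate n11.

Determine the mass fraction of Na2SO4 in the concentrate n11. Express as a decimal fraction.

Na2SO4 is not removed: 1305×0.334 = 435.87 kg/min of Na2SO4 enters n11.
Concentrate = 1305 − 317.6 = 987.4 kg/min.
Mass fraction = 435.87/987.4 = 0.4414.

0.4414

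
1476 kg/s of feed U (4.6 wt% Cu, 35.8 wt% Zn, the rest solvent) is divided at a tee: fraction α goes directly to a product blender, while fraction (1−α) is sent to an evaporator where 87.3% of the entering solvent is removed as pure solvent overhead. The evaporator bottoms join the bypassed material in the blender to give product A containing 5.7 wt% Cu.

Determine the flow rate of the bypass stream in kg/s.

All 1476×0.046 = 67.896 kg/s of Cu reaches A, so A = 67.896/0.057 = 1191.2 kg/s and vapour = 284.84 kg/s.
The evaporator receives (1−α)·1476 of feed at 0.596 solvent and removes 0.873 of that solvent:
0.873×0.596×(1−α)×1476 = 284.84
(1−α) = 284.84/767.97 = 0.3709;  α = 0.6291.
Bypass flow = 0.6291×1476 = 928.55 kg/s.

928.6 kg/s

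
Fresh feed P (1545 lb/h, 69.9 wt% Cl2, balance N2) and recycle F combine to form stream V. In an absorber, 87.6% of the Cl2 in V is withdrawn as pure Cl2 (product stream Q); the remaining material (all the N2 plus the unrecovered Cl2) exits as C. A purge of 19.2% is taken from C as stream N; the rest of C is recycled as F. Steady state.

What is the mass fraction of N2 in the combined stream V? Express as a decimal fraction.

N2 enters only via P and leaves only via the purge: 1545×0.301 = 0.192×(N2 in C), and the absorber passes all N2, so N2 in V = N2 in C = 2422.1 lb/h.
Cl2 in V: m_A = 1545×0.699 + (1−0.192)·(1−0.876)·m_A, so m_A = 1080/0.8998 = 1200.2 lb/h.
V = 1200.2 + 2422.1 = 3622.3 lb/h.
N2 fraction in V = 2422.1/3622.3 = 0.669.

0.669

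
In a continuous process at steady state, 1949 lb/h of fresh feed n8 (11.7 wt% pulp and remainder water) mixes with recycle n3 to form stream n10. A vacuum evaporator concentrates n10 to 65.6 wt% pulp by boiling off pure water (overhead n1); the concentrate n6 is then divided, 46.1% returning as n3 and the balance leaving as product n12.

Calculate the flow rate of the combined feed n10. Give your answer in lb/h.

Overall pulp balance (none leaves overhead): pulp in fresh feed = pulp in product, i.e. 1949×0.117 = (1−0.461)·n6·0.656.
n6 = 228.03/(0.656×0.539) = 644.92 lb/h.
Recycle n3 = 0.461×644.92 = 297.31 lb/h.
Combined feed n10 = 1949 + 297.31 = 2246.3 lb/h.

2246 lb/h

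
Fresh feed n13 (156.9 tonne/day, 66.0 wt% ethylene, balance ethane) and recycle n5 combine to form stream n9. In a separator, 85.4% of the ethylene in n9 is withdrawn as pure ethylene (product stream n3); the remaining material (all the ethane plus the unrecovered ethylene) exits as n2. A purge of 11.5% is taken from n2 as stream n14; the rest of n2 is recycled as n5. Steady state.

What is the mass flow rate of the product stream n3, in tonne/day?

ethylene in n9: m_A = 156.9×0.660 + (1−0.115)·(1−0.854)·m_A, so m_A = 103.55/0.8708 = 118.92 tonne/day.
Product n3 = 0.854×118.92 = 101.56 tonne/day.

101.6 tonne/day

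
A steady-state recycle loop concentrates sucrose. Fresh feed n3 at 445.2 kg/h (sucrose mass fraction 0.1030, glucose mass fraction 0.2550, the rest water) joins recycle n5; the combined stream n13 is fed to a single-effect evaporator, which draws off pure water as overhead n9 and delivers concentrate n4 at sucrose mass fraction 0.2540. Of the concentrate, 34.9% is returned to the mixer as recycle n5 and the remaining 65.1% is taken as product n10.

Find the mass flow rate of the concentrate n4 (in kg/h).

277.3 kg/h

Overall sucrose balance (none leaves overhead): sucrose in fresh feed = sucrose in product, i.e. 445.2×0.103 = (1−0.349)·n4·0.254.
n4 = 45.856/(0.254×0.651) = 277.32 kg/h.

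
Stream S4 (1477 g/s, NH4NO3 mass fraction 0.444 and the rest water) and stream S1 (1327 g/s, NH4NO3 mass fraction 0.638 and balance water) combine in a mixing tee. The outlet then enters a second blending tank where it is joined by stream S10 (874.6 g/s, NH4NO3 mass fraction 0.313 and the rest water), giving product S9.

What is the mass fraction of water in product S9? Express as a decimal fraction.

Overall, product flow = 3678.6 g/s.
water in = 1477×0.556 + 1327×0.362 + 874.6×0.687 = 1902.4 g/s.
water fraction in S9 = 0.517.

0.517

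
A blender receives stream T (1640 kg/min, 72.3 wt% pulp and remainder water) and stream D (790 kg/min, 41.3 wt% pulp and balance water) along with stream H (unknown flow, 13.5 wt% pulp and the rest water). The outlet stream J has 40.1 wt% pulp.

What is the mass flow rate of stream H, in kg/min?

2021 kg/min

Let H be the unknown flow. Total out = 2430 + H.
pulp balance: 1512 + 0.135·H = 0.401·(2430 + H)
(0.135 − 0.401)·H = 0.401×2430 − 1512 = -537.56
H = -537.56 / -0.266 = 2020.9 kg/min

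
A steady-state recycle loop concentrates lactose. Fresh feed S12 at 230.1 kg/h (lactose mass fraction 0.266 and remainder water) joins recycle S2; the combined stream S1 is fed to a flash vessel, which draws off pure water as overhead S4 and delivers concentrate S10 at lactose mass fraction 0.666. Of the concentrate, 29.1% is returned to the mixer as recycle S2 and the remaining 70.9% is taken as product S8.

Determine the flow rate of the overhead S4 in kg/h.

138.2 kg/h

Overall lactose balance (none leaves overhead): lactose in fresh feed = lactose in product, i.e. 230.1×0.266 = (1−0.291)·S10·0.666.
S10 = 61.207/(0.666×0.709) = 129.62 kg/h.
Recycle S2 = 0.291×129.62 = 37.72 kg/h.
Combined feed S1 = 230.1 + 37.72 = 267.82 kg/h.
Overhead S4 = S1 − S10 = 267.82 − 129.62 = 138.2 kg/h.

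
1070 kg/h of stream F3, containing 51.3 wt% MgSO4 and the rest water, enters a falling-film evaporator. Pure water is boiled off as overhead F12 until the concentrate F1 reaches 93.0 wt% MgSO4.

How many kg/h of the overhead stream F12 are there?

479.8 kg/h

MgSO4 is conserved: 1070×0.513 = 548.91 kg/h all reports to the concentrate.
Concentrate = 548.91/(target fraction) = 590.23 kg/h.
Overhead = 1070 − 590.23 = 479.77 kg/h.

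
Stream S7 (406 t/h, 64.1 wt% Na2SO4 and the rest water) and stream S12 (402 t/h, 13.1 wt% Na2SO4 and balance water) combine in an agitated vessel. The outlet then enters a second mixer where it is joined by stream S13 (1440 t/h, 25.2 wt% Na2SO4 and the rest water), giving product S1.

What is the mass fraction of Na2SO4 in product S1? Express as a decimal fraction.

0.3006

Overall, product flow = 2248 t/h.
Na2SO4 in = 406×0.641 + 402×0.131 + 1440×0.252 = 675.79 t/h.
Na2SO4 fraction in S1 = 0.3006.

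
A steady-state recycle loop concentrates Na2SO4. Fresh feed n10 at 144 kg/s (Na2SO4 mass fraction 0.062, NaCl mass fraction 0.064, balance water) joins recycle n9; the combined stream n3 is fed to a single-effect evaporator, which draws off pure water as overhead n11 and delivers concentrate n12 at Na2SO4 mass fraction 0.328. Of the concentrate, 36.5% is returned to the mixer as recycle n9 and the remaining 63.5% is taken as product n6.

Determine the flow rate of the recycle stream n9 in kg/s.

Overall Na2SO4 balance (none leaves overhead): Na2SO4 in fresh feed = Na2SO4 in product, i.e. 144×0.062 = (1−0.365)·n12·0.328.
n12 = 8.928/(0.328×0.635) = 42.865 kg/s.
Recycle n9 = 0.365×42.865 = 15.646 kg/s.

15.65 kg/s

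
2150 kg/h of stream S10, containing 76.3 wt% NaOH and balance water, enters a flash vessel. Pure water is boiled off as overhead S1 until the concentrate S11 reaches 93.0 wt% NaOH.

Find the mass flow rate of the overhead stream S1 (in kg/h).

386.1 kg/h

NaOH is conserved: 2150×0.763 = 1640.5 kg/h all reports to the concentrate.
Concentrate = 1640.5/(target fraction) = 1763.9 kg/h.
Overhead = 2150 − 1763.9 = 386.08 kg/h.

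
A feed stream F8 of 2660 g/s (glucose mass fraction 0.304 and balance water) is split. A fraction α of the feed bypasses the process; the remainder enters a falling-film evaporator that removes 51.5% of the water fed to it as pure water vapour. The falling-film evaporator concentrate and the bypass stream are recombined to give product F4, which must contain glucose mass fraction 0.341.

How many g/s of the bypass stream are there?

1855 g/s

All 2660×0.304 = 808.64 g/s of glucose reaches F4, so F4 = 808.64/0.341 = 2371.4 g/s and vapour = 288.62 g/s.
The evaporator receives (1−α)·2660 of feed at 0.696 water and removes 0.515 of that water:
0.515×0.696×(1−α)×2660 = 288.62
(1−α) = 288.62/953.45 = 0.3027;  α = 0.6973.
Bypass flow = 0.6973×2660 = 1854.8 g/s.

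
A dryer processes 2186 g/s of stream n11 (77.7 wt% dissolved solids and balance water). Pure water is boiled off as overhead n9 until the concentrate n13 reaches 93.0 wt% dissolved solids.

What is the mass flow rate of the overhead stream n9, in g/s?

dissolved solids is conserved: 2186×0.777 = 1698.5 g/s all reports to the concentrate.
Concentrate = 1698.5/(target fraction) = 1826.4 g/s.
Overhead = 2186 − 1826.4 = 359.63 g/s.

359.6 g/s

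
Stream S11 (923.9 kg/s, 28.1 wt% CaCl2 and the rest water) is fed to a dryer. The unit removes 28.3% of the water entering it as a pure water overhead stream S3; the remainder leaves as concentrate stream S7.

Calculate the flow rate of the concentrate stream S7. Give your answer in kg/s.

water entering = 923.9×0.719 = 664.28 kg/s; overhead removed = 0.283×664.28 = 187.99 kg/s.
Concentrate = 923.9 − 187.99 = 735.91 kg/s.

735.9 kg/s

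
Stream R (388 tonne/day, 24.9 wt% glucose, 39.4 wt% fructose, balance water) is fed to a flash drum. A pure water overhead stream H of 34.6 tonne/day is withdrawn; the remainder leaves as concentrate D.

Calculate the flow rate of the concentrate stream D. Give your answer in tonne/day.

353.4 tonne/day

Concentrate = 388 − 34.6 = 353.4 tonne/day.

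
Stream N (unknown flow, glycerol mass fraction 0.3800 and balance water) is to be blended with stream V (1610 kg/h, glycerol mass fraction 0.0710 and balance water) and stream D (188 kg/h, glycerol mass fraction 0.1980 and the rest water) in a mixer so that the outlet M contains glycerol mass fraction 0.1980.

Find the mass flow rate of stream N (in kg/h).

1123 kg/h

Let N be the unknown flow. Total out = 1798 + N.
glycerol balance: 151.53 + 0.380·N = 0.198·(1798 + N)
(0.380 − 0.198)·N = 0.198×1798 − 151.53 = 204.47
N = 204.47 / 0.182 = 1123.5 kg/h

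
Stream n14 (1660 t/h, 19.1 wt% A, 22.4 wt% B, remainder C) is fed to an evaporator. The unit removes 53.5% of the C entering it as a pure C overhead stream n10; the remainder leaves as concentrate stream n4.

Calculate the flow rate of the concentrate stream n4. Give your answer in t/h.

C entering = 1660×0.585 = 971.1 t/h; overhead removed = 0.535×971.1 = 519.54 t/h.
Concentrate = 1660 − 519.54 = 1140.5 t/h.

1140 t/h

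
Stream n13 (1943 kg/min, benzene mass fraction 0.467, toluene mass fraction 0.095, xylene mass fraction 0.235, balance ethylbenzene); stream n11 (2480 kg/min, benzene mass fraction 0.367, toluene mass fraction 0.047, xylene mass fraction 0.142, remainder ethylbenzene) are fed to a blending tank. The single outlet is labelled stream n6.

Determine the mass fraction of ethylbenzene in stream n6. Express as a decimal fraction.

Total flow out = 1943 + 2480 = 4423 kg/min.
ethylbenzene in = 1943×0.203 + 2480×0.444 = 1495.5 kg/min.
ethylbenzene mass fraction in n6 = 1495.5/4423 = 0.338.

0.338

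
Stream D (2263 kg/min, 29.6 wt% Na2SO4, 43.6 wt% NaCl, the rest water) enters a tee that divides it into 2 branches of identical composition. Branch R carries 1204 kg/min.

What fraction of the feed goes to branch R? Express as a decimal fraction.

Fraction to R = 1204/2263 = 0.5320.

0.532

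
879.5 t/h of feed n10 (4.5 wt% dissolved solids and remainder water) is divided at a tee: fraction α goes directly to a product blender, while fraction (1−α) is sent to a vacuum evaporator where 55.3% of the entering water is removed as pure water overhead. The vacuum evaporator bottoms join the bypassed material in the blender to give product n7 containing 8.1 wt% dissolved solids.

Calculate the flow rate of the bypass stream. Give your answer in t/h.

139.3 t/h

All 879.5×0.045 = 39.578 t/h of dissolved solids reaches n7, so n7 = 39.578/0.081 = 488.61 t/h and vapour = 390.89 t/h.
The evaporator receives (1−α)·879.5 of feed at 0.955 water and removes 0.553 of that water:
0.553×0.955×(1−α)×879.5 = 390.89
(1−α) = 390.89/464.48 = 0.8416;  α = 0.1584.
Bypass flow = 0.1584×879.5 = 139.34 t/h.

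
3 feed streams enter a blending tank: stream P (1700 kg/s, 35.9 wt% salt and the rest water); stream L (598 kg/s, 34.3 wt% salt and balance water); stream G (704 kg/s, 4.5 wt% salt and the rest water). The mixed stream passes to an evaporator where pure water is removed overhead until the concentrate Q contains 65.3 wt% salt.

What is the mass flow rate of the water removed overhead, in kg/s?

1705 kg/s

salt entering = 1700×0.359 + 598×0.343 + 704×0.045 = 847.09 kg/s.
All salt reports to Q, so Q = 847.09/0.653 = 1297.2 kg/s.
Total feed = 3002 kg/s; overhead = 3002 − 1297.2 = 1704.8 kg/s.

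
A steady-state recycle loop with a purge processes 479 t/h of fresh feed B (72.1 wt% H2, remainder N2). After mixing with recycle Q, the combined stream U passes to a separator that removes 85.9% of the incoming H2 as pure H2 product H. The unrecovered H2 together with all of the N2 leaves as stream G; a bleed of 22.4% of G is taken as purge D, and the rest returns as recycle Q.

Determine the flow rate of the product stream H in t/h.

H2 in U: m_A = 479×0.721 + (1−0.224)·(1−0.859)·m_A, so m_A = 345.36/0.8906 = 387.79 t/h.
Product H = 0.859×387.79 = 333.11 t/h.

333.1 t/h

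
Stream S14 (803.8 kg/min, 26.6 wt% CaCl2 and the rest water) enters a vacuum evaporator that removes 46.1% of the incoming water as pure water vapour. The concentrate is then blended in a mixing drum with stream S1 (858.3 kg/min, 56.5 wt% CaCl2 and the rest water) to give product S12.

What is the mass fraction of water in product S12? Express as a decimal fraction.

0.4973

Vapour removed = 0.461×0.734×803.8 = 271.99 kg/min; concentrate = 531.81 kg/min.
water reaching the mixer = 318 (from concentrate) + 858.3×0.435 = 691.36 kg/min.
Product flow = 531.81 + 858.3 = 1390.1 kg/min; water fraction = 0.4973.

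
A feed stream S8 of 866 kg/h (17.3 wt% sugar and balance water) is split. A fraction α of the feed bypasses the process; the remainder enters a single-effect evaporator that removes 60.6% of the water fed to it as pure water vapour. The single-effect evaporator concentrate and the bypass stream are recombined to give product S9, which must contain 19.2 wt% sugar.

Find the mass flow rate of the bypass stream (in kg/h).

All 866×0.173 = 149.82 kg/h of sugar reaches S9, so S9 = 149.82/0.192 = 780.3 kg/h and vapour = 85.698 kg/h.
The evaporator receives (1−α)·866 of feed at 0.827 water and removes 0.606 of that water:
0.606×0.827×(1−α)×866 = 85.698
(1−α) = 85.698/434.01 = 0.1975;  α = 0.8025.
Bypass flow = 0.8025×866 = 695 kg/h.

695 kg/h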